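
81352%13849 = 12107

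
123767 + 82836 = 206603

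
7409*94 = 696446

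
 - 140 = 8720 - 8860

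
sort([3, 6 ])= [3,  6] 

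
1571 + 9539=11110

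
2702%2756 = 2702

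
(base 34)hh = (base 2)1001010011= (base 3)211001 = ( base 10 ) 595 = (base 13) 36a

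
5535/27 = 205 = 205.00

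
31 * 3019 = 93589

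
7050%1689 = 294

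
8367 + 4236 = 12603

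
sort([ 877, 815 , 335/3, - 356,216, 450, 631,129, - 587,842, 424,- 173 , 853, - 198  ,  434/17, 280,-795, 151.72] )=[  -  795, - 587 , - 356 ,- 198, - 173, 434/17, 335/3,129,151.72, 216 , 280, 424, 450, 631,815, 842, 853, 877 ] 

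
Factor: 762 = 2^1*3^1 * 127^1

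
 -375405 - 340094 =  -715499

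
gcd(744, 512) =8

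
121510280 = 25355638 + 96154642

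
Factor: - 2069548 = - 2^2*13^1 * 39799^1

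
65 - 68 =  - 3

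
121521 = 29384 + 92137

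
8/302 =4/151 =0.03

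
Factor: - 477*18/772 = -2^ ( - 1 )*3^4*53^1*193^( - 1) = - 4293/386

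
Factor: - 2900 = - 2^2  *  5^2*29^1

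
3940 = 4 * 985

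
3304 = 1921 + 1383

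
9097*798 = 7259406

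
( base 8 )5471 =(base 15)cb8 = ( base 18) 8FB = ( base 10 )2873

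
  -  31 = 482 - 513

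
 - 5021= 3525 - 8546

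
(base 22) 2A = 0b110110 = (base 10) 54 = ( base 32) 1M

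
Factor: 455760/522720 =211/242 = 2^( - 1)*11^( -2)*211^1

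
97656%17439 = 10461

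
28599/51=560+13/17 = 560.76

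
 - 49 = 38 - 87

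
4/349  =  4/349 = 0.01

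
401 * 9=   3609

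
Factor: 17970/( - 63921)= -2^1*5^1*11^ (- 1)*13^( -1 )*149^( - 1 )*599^1 = -5990/21307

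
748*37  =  27676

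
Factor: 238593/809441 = 3^1*31^(  -  1)  *  26111^( - 1)*79531^1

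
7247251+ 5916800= 13164051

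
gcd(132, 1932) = 12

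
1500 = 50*30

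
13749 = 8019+5730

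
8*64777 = 518216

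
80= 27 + 53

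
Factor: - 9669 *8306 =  - 2^1*3^1 * 11^1*293^1* 4153^1 = -80310714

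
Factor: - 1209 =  - 3^1*13^1*31^1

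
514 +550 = 1064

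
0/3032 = 0 =0.00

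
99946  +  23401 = 123347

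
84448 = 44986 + 39462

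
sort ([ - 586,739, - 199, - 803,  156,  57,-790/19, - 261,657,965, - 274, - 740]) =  [ - 803, - 740, - 586,-274, - 261, - 199 , - 790/19 , 57,156,657,739,965 ]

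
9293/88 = 9293/88=105.60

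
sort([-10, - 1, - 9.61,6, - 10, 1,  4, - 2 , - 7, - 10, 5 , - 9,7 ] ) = [  -  10, - 10, - 10, - 9.61, - 9, - 7, - 2, - 1, 1, 4,5,6, 7 ] 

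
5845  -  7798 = -1953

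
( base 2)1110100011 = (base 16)3a3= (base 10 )931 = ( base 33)S7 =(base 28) 157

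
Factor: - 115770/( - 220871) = 2^1*3^1*5^1*7^( - 1)*17^1*139^(- 1)  =  510/973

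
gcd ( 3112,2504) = 8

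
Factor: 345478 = 2^1* 7^1*24677^1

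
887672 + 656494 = 1544166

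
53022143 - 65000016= -11977873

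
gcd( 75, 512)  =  1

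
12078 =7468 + 4610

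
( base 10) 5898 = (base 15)1b33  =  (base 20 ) eei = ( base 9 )8073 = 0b1011100001010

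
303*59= 17877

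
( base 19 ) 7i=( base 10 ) 151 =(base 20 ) 7b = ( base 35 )4B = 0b10010111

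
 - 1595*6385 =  - 10184075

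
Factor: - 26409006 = -2^1*3^2*13^1*112859^1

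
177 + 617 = 794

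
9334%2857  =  763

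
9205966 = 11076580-1870614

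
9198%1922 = 1510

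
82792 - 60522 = 22270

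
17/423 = 17/423 = 0.04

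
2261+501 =2762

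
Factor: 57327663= 3^1  *2909^1*6569^1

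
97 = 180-83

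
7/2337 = 7/2337 = 0.00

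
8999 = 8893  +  106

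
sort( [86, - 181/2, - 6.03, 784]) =[ - 181/2, - 6.03,86, 784]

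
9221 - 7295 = 1926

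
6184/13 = 475 + 9/13 =475.69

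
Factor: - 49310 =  - 2^1*5^1*4931^1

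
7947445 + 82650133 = 90597578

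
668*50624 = 33816832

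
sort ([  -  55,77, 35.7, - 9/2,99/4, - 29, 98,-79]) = [ - 79, - 55,-29,-9/2, 99/4, 35.7 , 77, 98]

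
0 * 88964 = 0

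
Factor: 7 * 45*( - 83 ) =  - 26145 = -  3^2*5^1*7^1* 83^1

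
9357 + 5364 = 14721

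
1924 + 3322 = 5246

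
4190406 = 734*5709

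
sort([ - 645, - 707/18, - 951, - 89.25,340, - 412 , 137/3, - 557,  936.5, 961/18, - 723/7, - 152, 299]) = [ - 951, - 645  , - 557,-412,- 152, - 723/7,- 89.25,  -  707/18,137/3,961/18, 299, 340,936.5]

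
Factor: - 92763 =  - 3^2* 11^1 * 937^1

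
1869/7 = 267 = 267.00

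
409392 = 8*51174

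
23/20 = 23/20  =  1.15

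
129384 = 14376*9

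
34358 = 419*82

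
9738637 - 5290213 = 4448424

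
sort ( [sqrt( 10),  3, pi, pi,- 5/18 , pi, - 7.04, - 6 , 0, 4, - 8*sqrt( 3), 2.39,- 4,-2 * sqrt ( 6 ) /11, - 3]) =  [ - 8*sqrt ( 3), - 7.04,-6, - 4, - 3, - 2*sqrt(6 )/11, - 5/18, 0, 2.39,3, pi, pi, pi, sqrt ( 10),  4]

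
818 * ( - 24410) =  - 19967380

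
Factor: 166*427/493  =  2^1*7^1 * 17^(  -  1)*29^ ( - 1)*61^1*83^1 = 70882/493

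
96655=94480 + 2175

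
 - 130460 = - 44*2965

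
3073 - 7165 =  - 4092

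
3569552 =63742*56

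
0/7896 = 0 = 0.00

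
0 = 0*11764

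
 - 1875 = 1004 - 2879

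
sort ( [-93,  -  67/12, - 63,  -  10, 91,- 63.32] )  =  [  -  93, - 63.32,-63, - 10, - 67/12, 91] 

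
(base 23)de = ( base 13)1b1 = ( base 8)471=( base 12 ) 221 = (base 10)313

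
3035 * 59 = 179065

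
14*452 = 6328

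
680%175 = 155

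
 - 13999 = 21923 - 35922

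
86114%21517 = 46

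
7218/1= 7218= 7218.00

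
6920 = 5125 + 1795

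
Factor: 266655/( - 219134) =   -  2^(-1 )*3^1*5^1*29^1*613^1*109567^( - 1)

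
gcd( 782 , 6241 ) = 1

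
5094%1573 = 375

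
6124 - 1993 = 4131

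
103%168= 103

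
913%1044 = 913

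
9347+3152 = 12499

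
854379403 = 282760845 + 571618558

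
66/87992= 33/43996 = 0.00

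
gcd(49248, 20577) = 57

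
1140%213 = 75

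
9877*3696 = 36505392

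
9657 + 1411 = 11068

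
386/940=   193/470=0.41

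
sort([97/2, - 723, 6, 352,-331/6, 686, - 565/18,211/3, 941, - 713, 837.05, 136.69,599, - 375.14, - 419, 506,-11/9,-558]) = [-723, - 713, - 558, - 419, - 375.14, - 331/6, - 565/18, - 11/9, 6,  97/2,211/3, 136.69 , 352,506, 599,686, 837.05, 941]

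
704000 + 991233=1695233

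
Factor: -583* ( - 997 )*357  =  207506607=3^1 * 7^1*11^1*17^1*53^1  *997^1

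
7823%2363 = 734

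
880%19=6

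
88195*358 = 31573810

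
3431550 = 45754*75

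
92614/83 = 1115+ 69/83 = 1115.83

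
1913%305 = 83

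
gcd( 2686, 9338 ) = 2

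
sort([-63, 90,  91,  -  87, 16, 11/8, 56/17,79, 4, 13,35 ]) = [ - 87, - 63,  11/8, 56/17, 4, 13, 16,35,  79, 90, 91] 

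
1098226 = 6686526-5588300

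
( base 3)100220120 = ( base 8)16070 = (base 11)5478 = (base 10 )7224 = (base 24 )CD0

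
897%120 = 57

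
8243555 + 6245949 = 14489504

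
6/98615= 6/98615  =  0.00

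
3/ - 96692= - 3/96692 = -0.00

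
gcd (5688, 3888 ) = 72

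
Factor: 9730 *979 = 9525670= 2^1*5^1*7^1*11^1*89^1*139^1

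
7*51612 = 361284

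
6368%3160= 48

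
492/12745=492/12745 = 0.04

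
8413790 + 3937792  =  12351582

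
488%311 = 177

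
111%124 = 111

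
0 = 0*3969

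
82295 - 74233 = 8062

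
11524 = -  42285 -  - 53809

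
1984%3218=1984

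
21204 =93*228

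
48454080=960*50473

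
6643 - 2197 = 4446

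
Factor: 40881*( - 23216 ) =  - 949093296 = -2^4 * 3^1 *1451^1*13627^1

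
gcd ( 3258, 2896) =362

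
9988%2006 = 1964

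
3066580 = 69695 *44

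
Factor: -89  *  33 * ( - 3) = 3^2*11^1  *  89^1 = 8811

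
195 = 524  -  329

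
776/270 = 388/135 = 2.87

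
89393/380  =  235 + 93/380 = 235.24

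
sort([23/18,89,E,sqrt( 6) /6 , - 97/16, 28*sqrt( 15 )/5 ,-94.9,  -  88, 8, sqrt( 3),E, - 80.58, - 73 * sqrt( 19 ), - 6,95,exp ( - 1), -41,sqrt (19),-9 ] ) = [-73*sqrt(19), - 94.9, - 88, - 80.58, - 41,-9, - 97/16, - 6 , exp (-1),sqrt( 6)/6,23/18, sqrt( 3),E, E,sqrt(19), 8, 28*sqrt(15 )/5,89 , 95]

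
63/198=7/22 = 0.32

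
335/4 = 335/4= 83.75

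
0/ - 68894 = 0/1=- 0.00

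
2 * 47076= 94152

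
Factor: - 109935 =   -  3^2 * 5^1*7^1*349^1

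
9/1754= 9/1754 = 0.01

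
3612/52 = 903/13 = 69.46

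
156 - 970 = - 814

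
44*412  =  18128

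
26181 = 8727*3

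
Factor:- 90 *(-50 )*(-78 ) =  - 2^3*3^3*5^3 * 13^1 = - 351000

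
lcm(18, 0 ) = 0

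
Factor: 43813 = 7^1 * 11^1*569^1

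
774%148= 34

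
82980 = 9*9220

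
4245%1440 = 1365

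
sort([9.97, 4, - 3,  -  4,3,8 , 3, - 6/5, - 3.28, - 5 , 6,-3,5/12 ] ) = [ - 5, - 4,-3.28, -3, - 3,- 6/5,5/12, 3, 3, 4,6, 8,9.97]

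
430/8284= 215/4142 = 0.05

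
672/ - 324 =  - 3+25/27 = -2.07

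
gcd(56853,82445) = 1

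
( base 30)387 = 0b101110000011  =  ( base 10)2947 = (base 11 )223A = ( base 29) 3EI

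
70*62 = 4340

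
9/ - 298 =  - 9/298 = - 0.03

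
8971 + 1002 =9973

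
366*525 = 192150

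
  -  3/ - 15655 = 3/15655  =  0.00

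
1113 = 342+771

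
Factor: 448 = 2^6*7^1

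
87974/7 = 12567 + 5/7 = 12567.71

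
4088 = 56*73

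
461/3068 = 461/3068 = 0.15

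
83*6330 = 525390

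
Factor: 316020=2^2*3^1*5^1*23^1* 229^1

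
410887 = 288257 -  - 122630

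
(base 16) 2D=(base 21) 23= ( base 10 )45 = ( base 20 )25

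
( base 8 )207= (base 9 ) 160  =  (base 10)135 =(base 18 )79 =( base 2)10000111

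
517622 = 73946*7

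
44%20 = 4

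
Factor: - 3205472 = -2^5*109^1*919^1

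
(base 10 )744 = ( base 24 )170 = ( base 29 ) pj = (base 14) 3B2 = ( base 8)1350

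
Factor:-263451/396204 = - 2^( - 2)*241^( - 1 )*641^1 = -641/964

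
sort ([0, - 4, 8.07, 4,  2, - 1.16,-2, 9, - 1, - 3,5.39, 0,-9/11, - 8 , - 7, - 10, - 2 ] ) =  [ - 10, - 8, - 7, - 4, - 3, - 2,- 2,-1.16,- 1,-9/11, 0, 0, 2, 4, 5.39, 8.07, 9 ] 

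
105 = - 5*(  -  21) 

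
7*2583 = 18081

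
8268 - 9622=-1354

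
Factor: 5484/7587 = 2^2*3^( - 2)*281^( - 1)*457^1 = 1828/2529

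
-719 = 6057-6776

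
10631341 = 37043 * 287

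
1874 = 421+1453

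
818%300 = 218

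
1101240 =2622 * 420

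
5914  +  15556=21470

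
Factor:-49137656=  - 2^3*6142207^1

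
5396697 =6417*841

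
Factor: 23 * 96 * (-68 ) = -150144 =- 2^7*3^1*17^1*23^1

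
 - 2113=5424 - 7537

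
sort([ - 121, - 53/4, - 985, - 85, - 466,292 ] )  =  [ - 985, - 466, - 121,- 85, - 53/4,292]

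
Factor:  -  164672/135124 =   -  496/407 = - 2^4 * 11^( - 1)*31^1 * 37^(  -  1) 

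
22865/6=22865/6=3810.83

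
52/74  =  26/37 = 0.70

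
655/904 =655/904 = 0.72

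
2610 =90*29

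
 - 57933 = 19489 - 77422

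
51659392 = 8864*5828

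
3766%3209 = 557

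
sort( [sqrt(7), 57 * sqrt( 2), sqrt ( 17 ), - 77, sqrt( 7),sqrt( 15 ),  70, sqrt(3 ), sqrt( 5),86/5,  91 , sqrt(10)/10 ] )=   [ - 77,sqrt( 10 ) /10 , sqrt ( 3),sqrt( 5), sqrt( 7) , sqrt( 7),sqrt( 15 ), sqrt (17),86/5, 70, 57 * sqrt( 2), 91]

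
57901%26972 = 3957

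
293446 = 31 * 9466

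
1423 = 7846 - 6423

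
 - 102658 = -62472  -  40186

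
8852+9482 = 18334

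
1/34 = 1/34  =  0.03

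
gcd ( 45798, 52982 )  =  898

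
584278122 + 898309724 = 1482587846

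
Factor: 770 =2^1 * 5^1*7^1*11^1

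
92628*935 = 86607180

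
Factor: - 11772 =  - 2^2  *  3^3*109^1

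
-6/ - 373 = 6/373  =  0.02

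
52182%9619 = 4087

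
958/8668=479/4334 = 0.11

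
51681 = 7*7383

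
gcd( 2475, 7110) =45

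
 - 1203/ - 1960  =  1203/1960 = 0.61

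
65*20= 1300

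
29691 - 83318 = - 53627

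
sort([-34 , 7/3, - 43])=[ - 43 ,  -  34, 7/3]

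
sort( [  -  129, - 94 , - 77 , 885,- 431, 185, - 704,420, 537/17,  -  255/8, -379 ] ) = [ - 704, - 431,-379, - 129, - 94,-77, - 255/8, 537/17,185,  420 , 885]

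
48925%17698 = 13529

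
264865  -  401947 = - 137082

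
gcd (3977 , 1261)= 97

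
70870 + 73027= 143897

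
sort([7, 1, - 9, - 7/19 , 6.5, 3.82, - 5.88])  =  [ - 9, - 5.88, - 7/19,1, 3.82, 6.5, 7] 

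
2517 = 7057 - 4540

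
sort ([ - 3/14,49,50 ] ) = [ -3/14 , 49,50] 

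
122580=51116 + 71464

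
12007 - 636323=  - 624316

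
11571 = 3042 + 8529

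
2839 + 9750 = 12589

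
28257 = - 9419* ( - 3)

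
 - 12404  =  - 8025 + - 4379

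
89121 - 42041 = 47080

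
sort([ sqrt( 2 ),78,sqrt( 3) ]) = [sqrt (2 ),sqrt ( 3 ),78]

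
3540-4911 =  - 1371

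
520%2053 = 520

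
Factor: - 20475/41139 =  - 5^2 * 13^1 * 653^( - 1 ) = - 325/653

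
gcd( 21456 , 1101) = 3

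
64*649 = 41536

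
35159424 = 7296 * 4819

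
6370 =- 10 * (  -  637)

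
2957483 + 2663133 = 5620616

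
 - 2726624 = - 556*4904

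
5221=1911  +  3310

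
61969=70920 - 8951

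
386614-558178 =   -  171564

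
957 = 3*319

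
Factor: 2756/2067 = 4/3 =2^2*3^( - 1) 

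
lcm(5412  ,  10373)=124476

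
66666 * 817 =54466122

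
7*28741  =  201187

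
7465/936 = 7 +913/936 = 7.98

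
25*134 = 3350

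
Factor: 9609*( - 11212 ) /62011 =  - 2^2 * 3^1*2803^1*3203^1 * 62011^( - 1) = - 107736108/62011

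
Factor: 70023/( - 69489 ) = - 23341/23163=-3^(  -  1) * 7^( - 1) * 17^1*1103^( - 1 )*1373^1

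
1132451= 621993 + 510458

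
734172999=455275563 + 278897436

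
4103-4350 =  - 247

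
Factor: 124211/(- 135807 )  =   - 557/609 =- 3^(  -  1 )*7^ ( - 1)*29^(-1)*557^1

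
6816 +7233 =14049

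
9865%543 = 91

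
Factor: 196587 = 3^5*809^1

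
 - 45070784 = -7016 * 6424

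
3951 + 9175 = 13126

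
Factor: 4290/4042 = 2145/2021 = 3^1*5^1*11^1*13^1*43^( - 1)*47^ (-1)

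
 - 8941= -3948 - 4993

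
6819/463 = 14 + 337/463= 14.73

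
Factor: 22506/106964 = 2^ (-1)*3^1*13^(-1)*17^( -1 )*31^1 = 93/442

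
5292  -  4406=886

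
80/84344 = 10/10543 = 0.00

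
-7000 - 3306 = - 10306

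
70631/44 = 1605 + 1/4= 1605.25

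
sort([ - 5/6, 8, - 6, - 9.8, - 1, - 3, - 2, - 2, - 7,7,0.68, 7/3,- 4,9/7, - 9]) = [ - 9.8, - 9, -7, - 6, - 4, - 3,- 2, - 2,  -  1,-5/6,  0.68,  9/7,7/3,7, 8 ]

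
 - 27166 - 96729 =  - 123895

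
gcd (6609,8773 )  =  1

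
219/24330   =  73/8110 = 0.01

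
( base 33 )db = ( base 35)ck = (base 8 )670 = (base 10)440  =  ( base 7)1166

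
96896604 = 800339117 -703442513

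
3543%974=621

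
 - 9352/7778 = -2+3102/3889 = - 1.20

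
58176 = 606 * 96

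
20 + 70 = 90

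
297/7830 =11/290 = 0.04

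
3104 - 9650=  - 6546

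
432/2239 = 432/2239 = 0.19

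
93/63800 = 93/63800 = 0.00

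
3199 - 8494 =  - 5295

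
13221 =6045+7176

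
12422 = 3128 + 9294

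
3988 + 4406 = 8394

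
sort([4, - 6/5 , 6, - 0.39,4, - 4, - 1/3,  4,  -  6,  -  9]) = [ - 9, - 6, -4,-6/5, - 0.39 , - 1/3 , 4,4, 4,6]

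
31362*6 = 188172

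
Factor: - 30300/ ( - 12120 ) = 2^(- 1 )*5^1= 5/2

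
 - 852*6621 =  - 5641092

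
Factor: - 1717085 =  - 5^1*17^1*20201^1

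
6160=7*880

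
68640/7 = 9805+ 5/7=9805.71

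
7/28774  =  7/28774 = 0.00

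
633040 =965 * 656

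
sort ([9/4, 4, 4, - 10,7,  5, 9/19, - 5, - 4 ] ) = [ - 10 , - 5, - 4,9/19, 9/4,4,  4, 5, 7]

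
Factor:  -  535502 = - 2^1*11^1*101^1*241^1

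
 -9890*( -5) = 49450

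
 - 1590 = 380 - 1970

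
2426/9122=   1213/4561 = 0.27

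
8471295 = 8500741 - 29446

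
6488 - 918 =5570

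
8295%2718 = 141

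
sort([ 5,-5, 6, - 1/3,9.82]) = [  -  5, - 1/3,5, 6, 9.82]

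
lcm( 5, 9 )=45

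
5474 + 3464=8938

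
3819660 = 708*5395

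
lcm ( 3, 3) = 3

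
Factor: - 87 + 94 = 7 = 7^1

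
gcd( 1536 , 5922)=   6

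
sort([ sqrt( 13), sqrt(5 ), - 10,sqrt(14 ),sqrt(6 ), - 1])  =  [ - 10, - 1, sqrt(5 ), sqrt( 6),  sqrt(13), sqrt(14 )]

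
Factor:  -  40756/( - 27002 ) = 886/587 = 2^1*443^1*587^ ( - 1)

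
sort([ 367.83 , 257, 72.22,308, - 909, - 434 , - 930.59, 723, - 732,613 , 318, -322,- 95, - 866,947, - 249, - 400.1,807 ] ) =[ - 930.59, - 909,-866, - 732, - 434, - 400.1, - 322, - 249,  -  95,72.22,257,308,318,367.83, 613,723,807, 947]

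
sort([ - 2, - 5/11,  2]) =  [ - 2, - 5/11  ,  2 ] 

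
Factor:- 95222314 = -2^1*11^1*127^1*173^1*  197^1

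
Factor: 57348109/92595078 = 2^ (-1 )*3^( - 2 )*7^1*13^1 * 29^1*701^1*165941^(  -  1) = 1849939/2986938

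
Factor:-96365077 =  - 53^1 * 1818209^1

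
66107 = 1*66107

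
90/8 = 11 + 1/4  =  11.25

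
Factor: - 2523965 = - 5^1*151^1*3343^1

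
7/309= 7/309 = 0.02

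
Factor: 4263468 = 2^2 * 3^1*11^1 * 32299^1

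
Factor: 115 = 5^1*23^1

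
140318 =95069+45249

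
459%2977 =459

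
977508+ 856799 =1834307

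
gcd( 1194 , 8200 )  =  2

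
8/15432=1/1929= 0.00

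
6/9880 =3/4940 = 0.00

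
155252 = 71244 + 84008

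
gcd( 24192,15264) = 288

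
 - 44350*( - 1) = 44350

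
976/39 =976/39 = 25.03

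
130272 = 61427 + 68845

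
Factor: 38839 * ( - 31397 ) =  - 31397^1 * 38839^1 = -  1219428083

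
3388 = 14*242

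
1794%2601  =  1794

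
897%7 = 1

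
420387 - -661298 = 1081685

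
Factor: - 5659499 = - 53^1*106783^1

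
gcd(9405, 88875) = 45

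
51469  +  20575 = 72044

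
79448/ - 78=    - 39724/39 = - 1018.56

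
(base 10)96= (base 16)60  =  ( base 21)4c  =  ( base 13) 75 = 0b1100000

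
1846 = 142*13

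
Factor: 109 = 109^1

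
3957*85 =336345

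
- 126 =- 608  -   - 482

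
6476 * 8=51808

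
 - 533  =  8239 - 8772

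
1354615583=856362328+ 498253255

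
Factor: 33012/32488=63/62= 2^(  -  1 )*3^2*7^1*31^(-1) 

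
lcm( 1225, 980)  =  4900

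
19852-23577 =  - 3725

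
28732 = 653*44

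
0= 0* 34430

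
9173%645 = 143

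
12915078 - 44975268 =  - 32060190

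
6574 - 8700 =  - 2126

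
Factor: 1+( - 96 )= - 5^1*19^1 = - 95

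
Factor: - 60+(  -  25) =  - 85 = - 5^1*17^1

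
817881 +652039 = 1469920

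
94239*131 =12345309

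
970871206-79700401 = 891170805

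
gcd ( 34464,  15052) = 4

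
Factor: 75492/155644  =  3^4*167^( - 1) = 81/167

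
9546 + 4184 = 13730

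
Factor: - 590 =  - 2^1*5^1*59^1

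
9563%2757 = 1292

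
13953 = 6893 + 7060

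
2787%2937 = 2787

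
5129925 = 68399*75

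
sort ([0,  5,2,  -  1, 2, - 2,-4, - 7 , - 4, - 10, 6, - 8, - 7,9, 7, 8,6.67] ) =[ - 10, - 8, - 7, - 7, - 4, -4 , - 2, - 1,0, 2, 2, 5  ,  6,6.67, 7, 8 , 9] 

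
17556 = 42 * 418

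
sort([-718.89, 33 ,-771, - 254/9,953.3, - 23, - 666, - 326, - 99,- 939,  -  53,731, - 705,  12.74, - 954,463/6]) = [ - 954, - 939,  -  771,-718.89,-705, - 666, - 326, - 99, - 53, - 254/9,-23,  12.74, 33,463/6, 731,  953.3 ]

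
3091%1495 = 101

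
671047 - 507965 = 163082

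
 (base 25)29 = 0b111011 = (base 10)59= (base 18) 35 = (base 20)2j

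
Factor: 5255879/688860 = 2^( - 2)*3^( - 2)*5^(-1)*43^( - 1)*89^ ( -1)*5255879^1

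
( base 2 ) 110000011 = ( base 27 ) e9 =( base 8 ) 603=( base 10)387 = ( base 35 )B2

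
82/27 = 3 + 1/27 = 3.04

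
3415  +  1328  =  4743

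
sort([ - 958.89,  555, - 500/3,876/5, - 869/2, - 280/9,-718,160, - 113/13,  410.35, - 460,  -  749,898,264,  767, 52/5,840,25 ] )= [ - 958.89,-749, - 718, - 460, - 869/2, - 500/3, - 280/9 ,- 113/13,52/5, 25,160,876/5, 264, 410.35,555,767, 840,  898]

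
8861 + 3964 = 12825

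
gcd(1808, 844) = 4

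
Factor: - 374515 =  - 5^1*74903^1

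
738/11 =67 + 1/11 = 67.09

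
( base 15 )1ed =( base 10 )448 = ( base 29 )fd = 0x1c0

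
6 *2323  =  13938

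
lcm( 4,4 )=4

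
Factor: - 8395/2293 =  - 5^1* 23^1*73^1*2293^( - 1) 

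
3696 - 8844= - 5148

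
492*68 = 33456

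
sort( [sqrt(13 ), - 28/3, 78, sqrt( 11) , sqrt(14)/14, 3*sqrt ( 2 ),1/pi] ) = [ - 28/3, sqrt(14)/14, 1/pi,sqrt(11),sqrt(13), 3*sqrt(2),78] 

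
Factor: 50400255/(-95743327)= - 3^1*5^1*19^1*43^ ( -1 )*89^1*367^( - 1)*1987^1 * 6067^( - 1) 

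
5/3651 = 5/3651 = 0.00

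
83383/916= 83383/916 = 91.03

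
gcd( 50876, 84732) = 92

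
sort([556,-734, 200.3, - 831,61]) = [ - 831,-734, 61,  200.3,556]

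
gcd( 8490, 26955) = 15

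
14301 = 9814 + 4487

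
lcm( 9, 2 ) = 18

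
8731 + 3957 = 12688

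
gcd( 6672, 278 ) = 278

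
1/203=1/203 = 0.00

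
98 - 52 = 46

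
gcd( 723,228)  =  3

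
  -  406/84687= - 1 + 84281/84687= - 0.00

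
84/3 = 28 = 28.00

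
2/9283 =2/9283= 0.00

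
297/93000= 99/31000  =  0.00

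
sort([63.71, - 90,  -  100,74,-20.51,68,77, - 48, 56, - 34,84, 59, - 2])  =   [  -  100, - 90, - 48, - 34 , - 20.51,-2,56, 59, 63.71,68,  74 , 77,84]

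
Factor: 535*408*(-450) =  - 98226000 = - 2^4 * 3^3*5^3*17^1*107^1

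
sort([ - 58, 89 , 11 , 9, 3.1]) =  [ - 58,  3.1,9,11, 89]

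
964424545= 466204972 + 498219573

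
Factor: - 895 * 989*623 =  - 5^1*7^1*23^1*43^1*89^1*179^1 = -551451565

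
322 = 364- 42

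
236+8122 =8358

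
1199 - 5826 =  - 4627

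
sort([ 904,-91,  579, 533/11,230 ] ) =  [ - 91, 533/11, 230,579 , 904]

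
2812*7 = 19684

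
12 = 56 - 44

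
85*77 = 6545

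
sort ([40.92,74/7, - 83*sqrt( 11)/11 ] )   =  [-83*sqrt( 11) /11,74/7, 40.92 ] 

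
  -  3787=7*( - 541)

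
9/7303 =9/7303 = 0.00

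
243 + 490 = 733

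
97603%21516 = 11539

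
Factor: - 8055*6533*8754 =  - 2^1*3^3 * 5^1*47^1 * 139^1*179^1*1459^1 = - 460664499510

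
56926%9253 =1408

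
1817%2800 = 1817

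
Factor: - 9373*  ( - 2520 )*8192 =193494712320  =  2^16*3^2*5^1*7^2 * 13^1 * 103^1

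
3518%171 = 98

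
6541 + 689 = 7230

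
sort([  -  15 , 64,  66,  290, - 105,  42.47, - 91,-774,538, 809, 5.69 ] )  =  [ - 774, - 105,  -  91, - 15,5.69,42.47,64,66,290, 538, 809] 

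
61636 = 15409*4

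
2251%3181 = 2251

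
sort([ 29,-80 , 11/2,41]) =[ - 80, 11/2, 29,41]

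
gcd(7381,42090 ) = 61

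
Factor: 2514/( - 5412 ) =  - 2^ (-1 )*11^( - 1 )*41^(-1)*419^1 = - 419/902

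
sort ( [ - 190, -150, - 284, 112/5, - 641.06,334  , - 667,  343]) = [ - 667, - 641.06, - 284, - 190, - 150,112/5, 334,343] 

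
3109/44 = 70 + 29/44  =  70.66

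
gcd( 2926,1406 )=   38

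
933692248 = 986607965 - 52915717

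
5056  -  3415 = 1641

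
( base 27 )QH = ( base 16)2cf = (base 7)2045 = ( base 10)719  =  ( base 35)KJ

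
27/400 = 27/400 = 0.07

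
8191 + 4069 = 12260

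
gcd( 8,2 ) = 2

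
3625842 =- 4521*( - 802 )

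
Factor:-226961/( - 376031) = 7^1*37^(  -  1)  *  10163^( - 1)*32423^1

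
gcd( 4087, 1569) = 1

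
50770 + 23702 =74472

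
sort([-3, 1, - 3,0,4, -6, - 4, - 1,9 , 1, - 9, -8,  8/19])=[-9, - 8,  -  6, - 4,- 3, - 3, -1,0,8/19,1,  1, 4, 9 ] 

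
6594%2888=818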